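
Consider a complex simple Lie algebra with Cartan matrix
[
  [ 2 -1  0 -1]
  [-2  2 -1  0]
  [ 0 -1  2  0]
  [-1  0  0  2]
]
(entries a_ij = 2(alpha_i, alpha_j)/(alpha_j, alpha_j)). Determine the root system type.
F_4

The matrix has rank 4 with 2's on the diagonal. Reading the off-diagonal entries as Dynkin edges (a single edge where a_ij = a_ji = -1; a double or triple edge where a_ij * a_ji = 2 or 3), the diagram is a chain of 4 nodes with a double edge between the middle two (F_4). One simple-root ordering that puts it in standard form is (alpha_3, alpha_2, alpha_1, alpha_4). So the algebra is type F_4.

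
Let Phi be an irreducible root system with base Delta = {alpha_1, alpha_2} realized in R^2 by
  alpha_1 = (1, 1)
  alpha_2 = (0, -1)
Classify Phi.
Compute the Cartan integers a_ij = 2(alpha_i, alpha_j)/(alpha_j, alpha_j); the resulting 2x2 Cartan matrix is
[[2, -2], [-1, 2]].
The roots have two lengths (squared-length ratio 2:1); the short ones are alpha_{2}. The associated Dynkin diagram is a chain of 2 nodes with a double edge at one end; the terminal node there is the unique short simple root (B_2), so the type is B_2 (the algebra so(5)).

type B_2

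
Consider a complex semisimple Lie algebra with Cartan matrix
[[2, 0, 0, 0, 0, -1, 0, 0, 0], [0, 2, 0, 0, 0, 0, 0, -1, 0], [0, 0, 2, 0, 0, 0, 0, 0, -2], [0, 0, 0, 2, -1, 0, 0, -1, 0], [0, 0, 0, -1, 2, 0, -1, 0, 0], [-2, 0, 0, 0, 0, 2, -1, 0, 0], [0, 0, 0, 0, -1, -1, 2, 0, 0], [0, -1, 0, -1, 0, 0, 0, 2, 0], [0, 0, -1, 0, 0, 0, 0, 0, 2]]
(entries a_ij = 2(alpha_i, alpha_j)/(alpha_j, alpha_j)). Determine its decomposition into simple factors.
The diagram associated to this matrix has two connected components: the simple roots {alpha_3, alpha_9} form a chain of 2 nodes with a double edge at one end; the terminal node there is the unique short simple root (B_2), and {alpha_1, alpha_2, alpha_4, alpha_5, alpha_6, alpha_7, alpha_8} form a chain of 7 nodes with a double edge at one end; the terminal node there is the unique short simple root (B_7). A semisimple Lie algebra decomposes uniquely as the direct sum of simple ideals, one per connected component of its Dynkin diagram, so g ≅ B_2 ⊕ B_7 (dimension 10 + 105 = 115).

B_2 (so(5)) ⊕ B_7 (so(15))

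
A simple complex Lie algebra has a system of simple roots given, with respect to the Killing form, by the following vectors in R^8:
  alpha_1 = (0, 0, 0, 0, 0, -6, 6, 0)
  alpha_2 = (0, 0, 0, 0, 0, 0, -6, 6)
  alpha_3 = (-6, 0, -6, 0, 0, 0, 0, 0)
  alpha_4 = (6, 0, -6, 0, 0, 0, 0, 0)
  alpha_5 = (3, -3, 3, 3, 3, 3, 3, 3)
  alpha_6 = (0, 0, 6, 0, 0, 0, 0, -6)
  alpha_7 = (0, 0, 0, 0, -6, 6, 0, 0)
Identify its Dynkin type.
Compute the Cartan integers a_ij = 2(alpha_i, alpha_j)/(alpha_j, alpha_j); the resulting 7x7 Cartan matrix is
[[2, -1, 0, 0, 0, 0, -1], [-1, 2, 0, 0, 0, -1, 0], [0, 0, 2, 0, -1, -1, 0], [0, 0, 0, 2, 0, -1, 0], [0, 0, -1, 0, 2, 0, 0], [0, -1, -1, -1, 0, 2, 0], [-1, 0, 0, 0, 0, 0, 2]].
All simple roots have the same length, so the diagram is simply laced. The associated Dynkin diagram is a chain of 6 nodes with one extra node attached to the third node from one end (E_7), so the type is E_7.

E_7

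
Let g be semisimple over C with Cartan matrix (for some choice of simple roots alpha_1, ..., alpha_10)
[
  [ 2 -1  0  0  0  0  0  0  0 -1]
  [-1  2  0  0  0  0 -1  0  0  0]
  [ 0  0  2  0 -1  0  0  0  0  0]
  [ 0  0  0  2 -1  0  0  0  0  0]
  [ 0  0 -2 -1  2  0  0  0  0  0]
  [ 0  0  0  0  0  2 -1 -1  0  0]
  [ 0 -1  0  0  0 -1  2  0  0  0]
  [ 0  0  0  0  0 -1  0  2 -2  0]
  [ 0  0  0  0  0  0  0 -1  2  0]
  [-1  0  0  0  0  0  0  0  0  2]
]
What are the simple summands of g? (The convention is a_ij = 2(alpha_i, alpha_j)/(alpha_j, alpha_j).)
The diagram associated to this matrix has two connected components: the simple roots {alpha_3, alpha_4, alpha_5} form a chain of 3 nodes with a double edge at one end; the terminal node there is the unique short simple root (B_3), and {alpha_1, alpha_2, alpha_6, alpha_7, alpha_8, alpha_9, alpha_10} form a chain of 7 nodes with a double edge at one end; the terminal node there is the unique short simple root (B_7). A semisimple Lie algebra decomposes uniquely as the direct sum of simple ideals, one per connected component of its Dynkin diagram, so g ≅ B_3 ⊕ B_7 (dimension 21 + 105 = 126).

B_3 (so(7)) ⊕ B_7 (so(15))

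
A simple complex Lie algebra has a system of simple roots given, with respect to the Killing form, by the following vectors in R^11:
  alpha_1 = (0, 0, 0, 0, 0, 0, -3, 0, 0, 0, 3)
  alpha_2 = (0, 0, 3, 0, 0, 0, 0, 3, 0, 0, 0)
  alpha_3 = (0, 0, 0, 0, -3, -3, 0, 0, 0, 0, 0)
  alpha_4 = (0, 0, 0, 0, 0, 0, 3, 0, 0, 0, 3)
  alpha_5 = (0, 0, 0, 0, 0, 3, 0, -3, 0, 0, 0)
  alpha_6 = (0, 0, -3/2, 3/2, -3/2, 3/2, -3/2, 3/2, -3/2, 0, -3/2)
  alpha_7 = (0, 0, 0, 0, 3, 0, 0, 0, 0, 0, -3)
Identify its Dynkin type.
Compute the Cartan integers a_ij = 2(alpha_i, alpha_j)/(alpha_j, alpha_j); the resulting 7x7 Cartan matrix is
[[2, 0, 0, 0, 0, 0, -1], [0, 2, 0, 0, -1, 0, 0], [0, 0, 2, 0, -1, 0, -1], [0, 0, 0, 2, 0, -1, -1], [0, -1, -1, 0, 2, 0, 0], [0, 0, 0, -1, 0, 2, 0], [-1, 0, -1, -1, 0, 0, 2]].
All simple roots have the same length, so the diagram is simply laced. The associated Dynkin diagram is a chain of 6 nodes with one extra node attached to the third node from one end (E_7), so the type is E_7.

E7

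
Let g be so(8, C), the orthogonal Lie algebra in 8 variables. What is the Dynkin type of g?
D_4

This is so(8) with 8 even, which has dimension 8(8-1)/2 = 28 and rank 8/2 = 4. In the classification of classical Lie algebras, the orthogonal algebra so(2n) in an even number of variables has type D_n; here n = 4, so the Dynkin diagram is a chain of 2 nodes with a fork of two nodes at one end (D_4). Hence the type is D_4.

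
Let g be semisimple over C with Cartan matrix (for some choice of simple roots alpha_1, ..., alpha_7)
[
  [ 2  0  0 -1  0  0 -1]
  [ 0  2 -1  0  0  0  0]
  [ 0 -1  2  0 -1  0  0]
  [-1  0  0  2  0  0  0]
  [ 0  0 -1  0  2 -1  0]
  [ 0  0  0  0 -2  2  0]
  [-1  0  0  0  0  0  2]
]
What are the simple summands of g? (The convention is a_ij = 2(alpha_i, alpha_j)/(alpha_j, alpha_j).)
type A_3 ⊕ type C_4

The diagram associated to this matrix has two connected components: the simple roots {alpha_1, alpha_4, alpha_7} form a chain of 3 nodes with single edges (A_3), and {alpha_2, alpha_3, alpha_5, alpha_6} form a chain of 4 nodes with a double edge at one end; the terminal node there is the unique long simple root (C_4). A semisimple Lie algebra decomposes uniquely as the direct sum of simple ideals, one per connected component of its Dynkin diagram, so g ≅ A_3 ⊕ C_4 (dimension 15 + 36 = 51).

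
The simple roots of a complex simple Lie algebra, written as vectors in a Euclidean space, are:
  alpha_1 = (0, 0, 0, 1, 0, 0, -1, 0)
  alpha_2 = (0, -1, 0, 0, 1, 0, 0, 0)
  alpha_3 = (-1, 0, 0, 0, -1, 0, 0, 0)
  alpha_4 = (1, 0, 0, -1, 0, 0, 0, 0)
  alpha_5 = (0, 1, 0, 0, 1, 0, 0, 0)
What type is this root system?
Compute the Cartan integers a_ij = 2(alpha_i, alpha_j)/(alpha_j, alpha_j); the resulting 5x5 Cartan matrix is
[[2, 0, 0, -1, 0], [0, 2, -1, 0, 0], [0, -1, 2, -1, -1], [-1, 0, -1, 2, 0], [0, 0, -1, 0, 2]].
All simple roots have the same length, so the diagram is simply laced. The associated Dynkin diagram is a chain of 3 nodes with a fork of two nodes at one end (D_5), so the type is D_5 (the algebra so(10)).

type D_5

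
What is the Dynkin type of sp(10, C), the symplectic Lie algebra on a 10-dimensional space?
This is sp(10), which has dimension 10(10+1)/2 = 55 and rank 10/2 = 5. In the classification of classical Lie algebras, the symplectic algebra sp(2n) has type C_n; here n = 5, so the Dynkin diagram is a chain of 5 nodes with a double edge at one end; the terminal node there is the unique long simple root (C_5). Hence the type is C_5.

C_5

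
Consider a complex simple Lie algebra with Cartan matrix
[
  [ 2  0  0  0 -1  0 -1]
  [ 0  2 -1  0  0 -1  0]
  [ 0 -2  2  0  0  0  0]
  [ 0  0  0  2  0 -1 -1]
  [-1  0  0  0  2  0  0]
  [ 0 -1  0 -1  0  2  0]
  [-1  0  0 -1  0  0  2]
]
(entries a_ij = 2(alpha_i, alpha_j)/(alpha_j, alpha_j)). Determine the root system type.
The matrix has rank 7 with 2's on the diagonal. Reading the off-diagonal entries as Dynkin edges (a single edge where a_ij = a_ji = -1; a double or triple edge where a_ij * a_ji = 2 or 3), the diagram is a chain of 7 nodes with a double edge at one end; the terminal node there is the unique long simple root (C_7). One simple-root ordering that puts it in standard form is (alpha_5, alpha_1, alpha_7, alpha_4, alpha_6, alpha_2, alpha_3). So the algebra is type C_7, i.e. sp(14).

type C_7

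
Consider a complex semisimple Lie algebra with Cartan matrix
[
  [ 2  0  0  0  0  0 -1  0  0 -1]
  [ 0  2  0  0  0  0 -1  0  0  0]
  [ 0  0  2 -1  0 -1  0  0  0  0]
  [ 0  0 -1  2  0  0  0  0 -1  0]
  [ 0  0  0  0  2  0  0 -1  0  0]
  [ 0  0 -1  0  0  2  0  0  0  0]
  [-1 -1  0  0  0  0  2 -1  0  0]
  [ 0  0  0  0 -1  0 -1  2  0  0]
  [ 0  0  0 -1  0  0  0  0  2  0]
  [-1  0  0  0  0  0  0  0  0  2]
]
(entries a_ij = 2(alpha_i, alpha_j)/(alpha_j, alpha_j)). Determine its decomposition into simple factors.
The diagram associated to this matrix has two connected components: the simple roots {alpha_3, alpha_4, alpha_6, alpha_9} form a chain of 4 nodes with single edges (A_4), and {alpha_1, alpha_2, alpha_5, alpha_7, alpha_8, alpha_10} form a chain of 5 nodes with one extra node attached to the third node from one end (E_6). A semisimple Lie algebra decomposes uniquely as the direct sum of simple ideals, one per connected component of its Dynkin diagram, so g ≅ A_4 ⊕ E_6 (dimension 24 + 78 = 102).

A4 + E6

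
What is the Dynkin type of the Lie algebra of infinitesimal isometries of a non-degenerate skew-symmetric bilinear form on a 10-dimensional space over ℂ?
This is sp(10), which has dimension 10(10+1)/2 = 55 and rank 10/2 = 5. In the classification of classical Lie algebras, the symplectic algebra sp(2n) has type C_n; here n = 5, so the Dynkin diagram is a chain of 5 nodes with a double edge at one end; the terminal node there is the unique long simple root (C_5). Hence the type is C_5.

C_5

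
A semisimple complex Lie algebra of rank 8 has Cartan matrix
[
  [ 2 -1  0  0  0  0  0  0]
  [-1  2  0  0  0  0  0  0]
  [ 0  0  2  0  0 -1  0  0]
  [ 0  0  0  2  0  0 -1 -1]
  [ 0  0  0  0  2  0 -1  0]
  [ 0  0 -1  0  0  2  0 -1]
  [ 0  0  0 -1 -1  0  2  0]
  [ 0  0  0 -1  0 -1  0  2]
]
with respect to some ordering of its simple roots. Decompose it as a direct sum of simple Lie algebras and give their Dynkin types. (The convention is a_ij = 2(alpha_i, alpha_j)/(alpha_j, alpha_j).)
type A_2 ⊕ type A_6

The diagram associated to this matrix has two connected components: the simple roots {alpha_1, alpha_2} form a chain of 2 nodes with single edges (A_2), and {alpha_3, alpha_4, alpha_5, alpha_6, alpha_7, alpha_8} form a chain of 6 nodes with single edges (A_6). A semisimple Lie algebra decomposes uniquely as the direct sum of simple ideals, one per connected component of its Dynkin diagram, so g ≅ A_2 ⊕ A_6 (dimension 8 + 48 = 56).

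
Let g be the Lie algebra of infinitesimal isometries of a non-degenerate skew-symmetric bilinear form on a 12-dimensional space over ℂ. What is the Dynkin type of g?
This is sp(12), which has dimension 12(12+1)/2 = 78 and rank 12/2 = 6. In the classification of classical Lie algebras, the symplectic algebra sp(2n) has type C_n; here n = 6, so the Dynkin diagram is a chain of 6 nodes with a double edge at one end; the terminal node there is the unique long simple root (C_6). Hence the type is C_6.

type C_6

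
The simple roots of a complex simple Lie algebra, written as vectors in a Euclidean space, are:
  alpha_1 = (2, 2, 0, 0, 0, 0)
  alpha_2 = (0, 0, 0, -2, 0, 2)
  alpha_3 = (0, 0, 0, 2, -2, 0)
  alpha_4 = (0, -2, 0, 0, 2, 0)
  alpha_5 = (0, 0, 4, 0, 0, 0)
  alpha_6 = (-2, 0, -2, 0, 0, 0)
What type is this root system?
Compute the Cartan integers a_ij = 2(alpha_i, alpha_j)/(alpha_j, alpha_j); the resulting 6x6 Cartan matrix is
[[2, 0, 0, -1, 0, -1], [0, 2, -1, 0, 0, 0], [0, -1, 2, -1, 0, 0], [-1, 0, -1, 2, 0, 0], [0, 0, 0, 0, 2, -2], [-1, 0, 0, 0, -1, 2]].
The roots have two lengths (squared-length ratio 2:1); the short ones are alpha_{1,2,3,4,6}. The associated Dynkin diagram is a chain of 6 nodes with a double edge at one end; the terminal node there is the unique long simple root (C_6), so the type is C_6 (the algebra sp(12)).

C6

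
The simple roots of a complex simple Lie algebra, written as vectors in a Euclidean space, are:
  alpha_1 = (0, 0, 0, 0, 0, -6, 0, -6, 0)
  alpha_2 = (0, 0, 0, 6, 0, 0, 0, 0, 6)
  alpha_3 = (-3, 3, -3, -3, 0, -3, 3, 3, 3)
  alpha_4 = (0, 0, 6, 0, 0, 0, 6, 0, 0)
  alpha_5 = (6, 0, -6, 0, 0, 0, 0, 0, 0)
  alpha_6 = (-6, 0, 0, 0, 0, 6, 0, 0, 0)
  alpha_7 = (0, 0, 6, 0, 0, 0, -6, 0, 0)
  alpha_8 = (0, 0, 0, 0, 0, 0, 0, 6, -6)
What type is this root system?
Compute the Cartan integers a_ij = 2(alpha_i, alpha_j)/(alpha_j, alpha_j); the resulting 8x8 Cartan matrix is
[[2, 0, 0, 0, 0, -1, 0, -1], [0, 2, 0, 0, 0, 0, 0, -1], [0, 0, 2, 0, 0, 0, -1, 0], [0, 0, 0, 2, -1, 0, 0, 0], [0, 0, 0, -1, 2, -1, -1, 0], [-1, 0, 0, 0, -1, 2, 0, 0], [0, 0, -1, 0, -1, 0, 2, 0], [-1, -1, 0, 0, 0, 0, 0, 2]].
All simple roots have the same length, so the diagram is simply laced. The associated Dynkin diagram is a chain of 7 nodes with one extra node attached to the third node from one end (E_8), so the type is E_8.

type E_8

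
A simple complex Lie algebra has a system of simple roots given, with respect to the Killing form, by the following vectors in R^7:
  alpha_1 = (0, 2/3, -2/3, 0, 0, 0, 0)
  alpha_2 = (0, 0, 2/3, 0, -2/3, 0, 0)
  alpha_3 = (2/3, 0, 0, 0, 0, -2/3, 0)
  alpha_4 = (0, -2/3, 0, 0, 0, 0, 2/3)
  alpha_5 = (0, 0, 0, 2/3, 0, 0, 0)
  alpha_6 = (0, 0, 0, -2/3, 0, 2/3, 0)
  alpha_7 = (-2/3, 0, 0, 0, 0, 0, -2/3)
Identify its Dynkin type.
B_7 (so(15))

Compute the Cartan integers a_ij = 2(alpha_i, alpha_j)/(alpha_j, alpha_j); the resulting 7x7 Cartan matrix is
[[2, -1, 0, -1, 0, 0, 0], [-1, 2, 0, 0, 0, 0, 0], [0, 0, 2, 0, 0, -1, -1], [-1, 0, 0, 2, 0, 0, -1], [0, 0, 0, 0, 2, -1, 0], [0, 0, -1, 0, -2, 2, 0], [0, 0, -1, -1, 0, 0, 2]].
The roots have two lengths (squared-length ratio 2:1); the short ones are alpha_{5}. The associated Dynkin diagram is a chain of 7 nodes with a double edge at one end; the terminal node there is the unique short simple root (B_7), so the type is B_7 (the algebra so(15)).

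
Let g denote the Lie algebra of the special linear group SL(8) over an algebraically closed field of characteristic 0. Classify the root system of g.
This is sl(8), which has dimension 8^2 - 1 = 63 and rank 8 - 1 = 7 (a Cartan subalgebra is the diagonal traceless matrices). In the classification of classical Lie algebras, the special linear algebra sl(n+1) has type A_n; here n = 7, so the Dynkin diagram is a chain of 7 nodes with single edges (A_7). Hence the type is A_7.

A7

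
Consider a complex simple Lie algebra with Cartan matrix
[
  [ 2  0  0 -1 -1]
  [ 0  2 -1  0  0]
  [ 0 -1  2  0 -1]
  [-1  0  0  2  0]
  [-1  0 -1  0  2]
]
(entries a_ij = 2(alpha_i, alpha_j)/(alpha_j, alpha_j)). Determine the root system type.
The matrix has rank 5 with 2's on the diagonal. Reading the off-diagonal entries as Dynkin edges (a single edge where a_ij = a_ji = -1; a double or triple edge where a_ij * a_ji = 2 or 3), the diagram is a chain of 5 nodes with single edges (A_5). One simple-root ordering that puts it in standard form is (alpha_2, alpha_3, alpha_5, alpha_1, alpha_4). So the algebra is type A_5, i.e. sl(6).

type A_5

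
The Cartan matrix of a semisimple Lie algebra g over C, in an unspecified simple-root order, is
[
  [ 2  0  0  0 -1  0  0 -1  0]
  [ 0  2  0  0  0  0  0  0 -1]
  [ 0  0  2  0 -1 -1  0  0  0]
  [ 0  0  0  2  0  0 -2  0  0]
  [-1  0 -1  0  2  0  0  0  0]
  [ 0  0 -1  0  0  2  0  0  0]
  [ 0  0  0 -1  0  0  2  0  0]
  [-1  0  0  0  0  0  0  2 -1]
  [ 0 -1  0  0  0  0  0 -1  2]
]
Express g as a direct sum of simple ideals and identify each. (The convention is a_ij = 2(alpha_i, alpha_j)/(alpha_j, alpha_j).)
type A_7 + type B_2

The diagram associated to this matrix has two connected components: the simple roots {alpha_1, alpha_2, alpha_3, alpha_5, alpha_6, alpha_8, alpha_9} form a chain of 7 nodes with single edges (A_7), and {alpha_4, alpha_7} form a chain of 2 nodes with a double edge at one end; the terminal node there is the unique short simple root (B_2). A semisimple Lie algebra decomposes uniquely as the direct sum of simple ideals, one per connected component of its Dynkin diagram, so g ≅ A_7 ⊕ B_2 (dimension 63 + 10 = 73).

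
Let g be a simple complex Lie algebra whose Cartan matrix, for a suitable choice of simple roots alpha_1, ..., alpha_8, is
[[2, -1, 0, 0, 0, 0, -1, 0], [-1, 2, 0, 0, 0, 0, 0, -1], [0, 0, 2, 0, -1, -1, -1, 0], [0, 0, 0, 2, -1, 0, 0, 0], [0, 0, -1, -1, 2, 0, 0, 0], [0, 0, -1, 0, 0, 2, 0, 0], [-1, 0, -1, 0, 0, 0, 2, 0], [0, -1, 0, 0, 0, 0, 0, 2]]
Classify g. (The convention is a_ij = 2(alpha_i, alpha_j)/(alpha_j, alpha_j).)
The matrix has rank 8 with 2's on the diagonal. Reading the off-diagonal entries as Dynkin edges (a single edge where a_ij = a_ji = -1; a double or triple edge where a_ij * a_ji = 2 or 3), the diagram is a chain of 7 nodes with one extra node attached to the third node from one end (E_8). One simple-root ordering that puts it in standard form is (alpha_4, alpha_6, alpha_5, alpha_3, alpha_7, alpha_1, alpha_2, alpha_8). So the algebra is type E_8.

E_8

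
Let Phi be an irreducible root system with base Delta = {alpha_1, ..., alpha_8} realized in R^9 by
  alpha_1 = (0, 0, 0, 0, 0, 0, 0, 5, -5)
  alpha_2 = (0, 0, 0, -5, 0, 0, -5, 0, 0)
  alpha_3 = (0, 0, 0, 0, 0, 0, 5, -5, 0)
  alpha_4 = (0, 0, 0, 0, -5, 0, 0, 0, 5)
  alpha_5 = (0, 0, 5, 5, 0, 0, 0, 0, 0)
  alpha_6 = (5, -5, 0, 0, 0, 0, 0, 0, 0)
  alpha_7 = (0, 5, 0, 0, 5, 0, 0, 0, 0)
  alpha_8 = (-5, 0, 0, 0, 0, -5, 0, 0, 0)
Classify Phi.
Compute the Cartan integers a_ij = 2(alpha_i, alpha_j)/(alpha_j, alpha_j); the resulting 8x8 Cartan matrix is
[[2, 0, -1, -1, 0, 0, 0, 0], [0, 2, -1, 0, -1, 0, 0, 0], [-1, -1, 2, 0, 0, 0, 0, 0], [-1, 0, 0, 2, 0, 0, -1, 0], [0, -1, 0, 0, 2, 0, 0, 0], [0, 0, 0, 0, 0, 2, -1, -1], [0, 0, 0, -1, 0, -1, 2, 0], [0, 0, 0, 0, 0, -1, 0, 2]].
All simple roots have the same length, so the diagram is simply laced. The associated Dynkin diagram is a chain of 8 nodes with single edges (A_8), so the type is A_8 (the algebra sl(9)).

A8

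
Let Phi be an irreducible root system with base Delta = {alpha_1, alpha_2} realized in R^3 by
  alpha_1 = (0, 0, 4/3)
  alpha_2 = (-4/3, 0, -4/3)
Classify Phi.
Compute the Cartan integers a_ij = 2(alpha_i, alpha_j)/(alpha_j, alpha_j); the resulting 2x2 Cartan matrix is
[[2, -1], [-2, 2]].
The roots have two lengths (squared-length ratio 2:1); the short ones are alpha_{1}. The associated Dynkin diagram is a chain of 2 nodes with a double edge at one end; the terminal node there is the unique short simple root (B_2), so the type is B_2 (the algebra so(5)).

B_2 (so(5))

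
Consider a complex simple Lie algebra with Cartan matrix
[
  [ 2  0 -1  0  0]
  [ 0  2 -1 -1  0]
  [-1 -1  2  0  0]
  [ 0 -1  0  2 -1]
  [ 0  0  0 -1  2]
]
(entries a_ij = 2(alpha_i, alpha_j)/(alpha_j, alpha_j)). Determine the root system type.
A_5 (sl(6))

The matrix has rank 5 with 2's on the diagonal. Reading the off-diagonal entries as Dynkin edges (a single edge where a_ij = a_ji = -1; a double or triple edge where a_ij * a_ji = 2 or 3), the diagram is a chain of 5 nodes with single edges (A_5). One simple-root ordering that puts it in standard form is (alpha_1, alpha_3, alpha_2, alpha_4, alpha_5). So the algebra is type A_5, i.e. sl(6).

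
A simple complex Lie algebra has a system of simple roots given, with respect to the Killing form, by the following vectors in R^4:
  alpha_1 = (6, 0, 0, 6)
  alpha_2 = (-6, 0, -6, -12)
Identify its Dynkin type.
Compute the Cartan integers a_ij = 2(alpha_i, alpha_j)/(alpha_j, alpha_j); the resulting 2x2 Cartan matrix is
[[2, -1], [-3, 2]].
The roots have two lengths (squared-length ratio 3:1); the short ones are alpha_{1}. The associated Dynkin diagram is two nodes joined by a triple edge (G_2), so the type is G_2.

G_2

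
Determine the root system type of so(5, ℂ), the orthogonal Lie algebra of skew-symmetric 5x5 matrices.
This is so(5) with 5 odd, which has dimension 5(5-1)/2 = 10 and rank (5-1)/2 = 2. In the classification of classical Lie algebras, the orthogonal algebra so(2n+1) in an odd number of variables has type B_n; here n = 2, so the Dynkin diagram is a chain of 2 nodes with a double edge at one end; the terminal node there is the unique short simple root (B_2). Hence the type is B_2.

B_2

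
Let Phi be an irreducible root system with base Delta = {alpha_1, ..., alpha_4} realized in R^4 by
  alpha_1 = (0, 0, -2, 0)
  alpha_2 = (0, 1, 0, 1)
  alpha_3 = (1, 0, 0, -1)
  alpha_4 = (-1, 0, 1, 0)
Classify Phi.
Compute the Cartan integers a_ij = 2(alpha_i, alpha_j)/(alpha_j, alpha_j); the resulting 4x4 Cartan matrix is
[[2, 0, 0, -2], [0, 2, -1, 0], [0, -1, 2, -1], [-1, 0, -1, 2]].
The roots have two lengths (squared-length ratio 2:1); the short ones are alpha_{2,3,4}. The associated Dynkin diagram is a chain of 4 nodes with a double edge at one end; the terminal node there is the unique long simple root (C_4), so the type is C_4 (the algebra sp(8)).

C_4 (sp(8))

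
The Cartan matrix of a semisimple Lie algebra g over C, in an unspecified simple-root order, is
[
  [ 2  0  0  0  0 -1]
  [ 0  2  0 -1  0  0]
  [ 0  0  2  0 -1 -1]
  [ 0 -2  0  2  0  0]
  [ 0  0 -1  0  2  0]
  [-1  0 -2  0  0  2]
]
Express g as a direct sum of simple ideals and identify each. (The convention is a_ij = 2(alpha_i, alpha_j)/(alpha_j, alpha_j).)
The diagram associated to this matrix has two connected components: the simple roots {alpha_2, alpha_4} form a chain of 2 nodes with a double edge at one end; the terminal node there is the unique short simple root (B_2), and {alpha_1, alpha_3, alpha_5, alpha_6} form a chain of 4 nodes with a double edge between the middle two (F_4). A semisimple Lie algebra decomposes uniquely as the direct sum of simple ideals, one per connected component of its Dynkin diagram, so g ≅ B_2 ⊕ F_4 (dimension 10 + 52 = 62).

B_2 + F_4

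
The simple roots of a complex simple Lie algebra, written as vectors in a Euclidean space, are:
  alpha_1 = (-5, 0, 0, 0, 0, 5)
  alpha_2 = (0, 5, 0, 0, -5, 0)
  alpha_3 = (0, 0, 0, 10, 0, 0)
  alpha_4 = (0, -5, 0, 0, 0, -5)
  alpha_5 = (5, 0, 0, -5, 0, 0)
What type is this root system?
Compute the Cartan integers a_ij = 2(alpha_i, alpha_j)/(alpha_j, alpha_j); the resulting 5x5 Cartan matrix is
[[2, 0, 0, -1, -1], [0, 2, 0, -1, 0], [0, 0, 2, 0, -2], [-1, -1, 0, 2, 0], [-1, 0, -1, 0, 2]].
The roots have two lengths (squared-length ratio 2:1); the short ones are alpha_{1,2,4,5}. The associated Dynkin diagram is a chain of 5 nodes with a double edge at one end; the terminal node there is the unique long simple root (C_5), so the type is C_5 (the algebra sp(10)).

C_5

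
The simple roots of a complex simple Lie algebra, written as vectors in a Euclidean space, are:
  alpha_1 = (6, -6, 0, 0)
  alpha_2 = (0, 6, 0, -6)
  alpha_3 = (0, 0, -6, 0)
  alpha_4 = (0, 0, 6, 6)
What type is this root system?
B4

Compute the Cartan integers a_ij = 2(alpha_i, alpha_j)/(alpha_j, alpha_j); the resulting 4x4 Cartan matrix is
[[2, -1, 0, 0], [-1, 2, 0, -1], [0, 0, 2, -1], [0, -1, -2, 2]].
The roots have two lengths (squared-length ratio 2:1); the short ones are alpha_{3}. The associated Dynkin diagram is a chain of 4 nodes with a double edge at one end; the terminal node there is the unique short simple root (B_4), so the type is B_4 (the algebra so(9)).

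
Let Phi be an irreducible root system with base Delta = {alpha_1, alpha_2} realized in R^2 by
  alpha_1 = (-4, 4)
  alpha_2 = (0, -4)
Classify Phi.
B_2

Compute the Cartan integers a_ij = 2(alpha_i, alpha_j)/(alpha_j, alpha_j); the resulting 2x2 Cartan matrix is
[[2, -2], [-1, 2]].
The roots have two lengths (squared-length ratio 2:1); the short ones are alpha_{2}. The associated Dynkin diagram is a chain of 2 nodes with a double edge at one end; the terminal node there is the unique short simple root (B_2), so the type is B_2 (the algebra so(5)).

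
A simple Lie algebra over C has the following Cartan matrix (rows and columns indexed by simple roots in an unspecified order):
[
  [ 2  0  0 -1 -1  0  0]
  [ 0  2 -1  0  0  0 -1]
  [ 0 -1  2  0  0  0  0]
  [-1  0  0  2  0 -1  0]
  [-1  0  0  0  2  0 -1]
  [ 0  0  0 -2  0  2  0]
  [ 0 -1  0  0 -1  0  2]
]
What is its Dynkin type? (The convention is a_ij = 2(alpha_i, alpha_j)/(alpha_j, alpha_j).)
The matrix has rank 7 with 2's on the diagonal. Reading the off-diagonal entries as Dynkin edges (a single edge where a_ij = a_ji = -1; a double or triple edge where a_ij * a_ji = 2 or 3), the diagram is a chain of 7 nodes with a double edge at one end; the terminal node there is the unique long simple root (C_7). One simple-root ordering that puts it in standard form is (alpha_3, alpha_2, alpha_7, alpha_5, alpha_1, alpha_4, alpha_6). So the algebra is type C_7, i.e. sp(14).

C7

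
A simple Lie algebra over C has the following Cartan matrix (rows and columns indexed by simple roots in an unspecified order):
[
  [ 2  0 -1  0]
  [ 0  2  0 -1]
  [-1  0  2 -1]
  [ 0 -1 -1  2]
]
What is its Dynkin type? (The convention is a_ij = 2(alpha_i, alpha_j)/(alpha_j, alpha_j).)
A_4

The matrix has rank 4 with 2's on the diagonal. Reading the off-diagonal entries as Dynkin edges (a single edge where a_ij = a_ji = -1; a double or triple edge where a_ij * a_ji = 2 or 3), the diagram is a chain of 4 nodes with single edges (A_4). One simple-root ordering that puts it in standard form is (alpha_1, alpha_3, alpha_4, alpha_2). So the algebra is type A_4, i.e. sl(5).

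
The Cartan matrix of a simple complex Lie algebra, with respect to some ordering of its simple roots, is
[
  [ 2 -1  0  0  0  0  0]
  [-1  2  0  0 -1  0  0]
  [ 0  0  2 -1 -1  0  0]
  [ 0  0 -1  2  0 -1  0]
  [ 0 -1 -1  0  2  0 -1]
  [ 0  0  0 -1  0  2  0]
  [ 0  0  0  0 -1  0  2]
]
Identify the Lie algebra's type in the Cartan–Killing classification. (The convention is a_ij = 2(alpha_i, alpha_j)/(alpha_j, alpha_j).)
E_7

The matrix has rank 7 with 2's on the diagonal. Reading the off-diagonal entries as Dynkin edges (a single edge where a_ij = a_ji = -1; a double or triple edge where a_ij * a_ji = 2 or 3), the diagram is a chain of 6 nodes with one extra node attached to the third node from one end (E_7). One simple-root ordering that puts it in standard form is (alpha_1, alpha_7, alpha_2, alpha_5, alpha_3, alpha_4, alpha_6). So the algebra is type E_7.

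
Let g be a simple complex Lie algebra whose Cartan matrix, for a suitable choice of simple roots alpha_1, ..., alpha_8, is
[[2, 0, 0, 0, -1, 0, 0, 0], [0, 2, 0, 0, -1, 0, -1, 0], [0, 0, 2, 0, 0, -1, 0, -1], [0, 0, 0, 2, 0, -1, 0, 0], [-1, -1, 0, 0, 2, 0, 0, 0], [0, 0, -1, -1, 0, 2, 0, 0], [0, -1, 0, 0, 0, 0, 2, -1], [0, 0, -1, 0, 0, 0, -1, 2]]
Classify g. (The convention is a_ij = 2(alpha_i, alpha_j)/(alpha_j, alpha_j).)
The matrix has rank 8 with 2's on the diagonal. Reading the off-diagonal entries as Dynkin edges (a single edge where a_ij = a_ji = -1; a double or triple edge where a_ij * a_ji = 2 or 3), the diagram is a chain of 8 nodes with single edges (A_8). One simple-root ordering that puts it in standard form is (alpha_4, alpha_6, alpha_3, alpha_8, alpha_7, alpha_2, alpha_5, alpha_1). So the algebra is type A_8, i.e. sl(9).

type A_8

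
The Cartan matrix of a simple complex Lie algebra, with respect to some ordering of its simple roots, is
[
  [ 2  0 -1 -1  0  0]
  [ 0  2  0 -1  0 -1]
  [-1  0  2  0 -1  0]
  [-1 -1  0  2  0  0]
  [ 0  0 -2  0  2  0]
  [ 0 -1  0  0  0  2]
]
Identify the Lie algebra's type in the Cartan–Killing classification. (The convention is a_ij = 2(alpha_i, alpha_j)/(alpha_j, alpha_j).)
C_6

The matrix has rank 6 with 2's on the diagonal. Reading the off-diagonal entries as Dynkin edges (a single edge where a_ij = a_ji = -1; a double or triple edge where a_ij * a_ji = 2 or 3), the diagram is a chain of 6 nodes with a double edge at one end; the terminal node there is the unique long simple root (C_6). One simple-root ordering that puts it in standard form is (alpha_6, alpha_2, alpha_4, alpha_1, alpha_3, alpha_5). So the algebra is type C_6, i.e. sp(12).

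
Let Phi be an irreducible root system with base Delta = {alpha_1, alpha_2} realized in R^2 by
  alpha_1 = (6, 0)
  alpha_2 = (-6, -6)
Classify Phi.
B2

Compute the Cartan integers a_ij = 2(alpha_i, alpha_j)/(alpha_j, alpha_j); the resulting 2x2 Cartan matrix is
[[2, -1], [-2, 2]].
The roots have two lengths (squared-length ratio 2:1); the short ones are alpha_{1}. The associated Dynkin diagram is a chain of 2 nodes with a double edge at one end; the terminal node there is the unique short simple root (B_2), so the type is B_2 (the algebra so(5)).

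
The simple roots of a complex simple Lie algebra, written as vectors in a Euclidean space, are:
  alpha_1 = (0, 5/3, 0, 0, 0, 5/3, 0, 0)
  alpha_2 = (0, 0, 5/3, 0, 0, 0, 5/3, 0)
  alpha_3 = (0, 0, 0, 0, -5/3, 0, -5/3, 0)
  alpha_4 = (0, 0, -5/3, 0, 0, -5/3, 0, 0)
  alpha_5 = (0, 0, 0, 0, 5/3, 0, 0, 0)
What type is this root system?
Compute the Cartan integers a_ij = 2(alpha_i, alpha_j)/(alpha_j, alpha_j); the resulting 5x5 Cartan matrix is
[[2, 0, 0, -1, 0], [0, 2, -1, -1, 0], [0, -1, 2, 0, -2], [-1, -1, 0, 2, 0], [0, 0, -1, 0, 2]].
The roots have two lengths (squared-length ratio 2:1); the short ones are alpha_{5}. The associated Dynkin diagram is a chain of 5 nodes with a double edge at one end; the terminal node there is the unique short simple root (B_5), so the type is B_5 (the algebra so(11)).

B_5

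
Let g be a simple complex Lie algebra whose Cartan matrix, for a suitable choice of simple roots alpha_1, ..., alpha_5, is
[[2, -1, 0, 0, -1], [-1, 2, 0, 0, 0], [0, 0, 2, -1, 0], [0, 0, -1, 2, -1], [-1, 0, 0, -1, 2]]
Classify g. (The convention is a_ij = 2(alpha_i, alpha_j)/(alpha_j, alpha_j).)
A_5

The matrix has rank 5 with 2's on the diagonal. Reading the off-diagonal entries as Dynkin edges (a single edge where a_ij = a_ji = -1; a double or triple edge where a_ij * a_ji = 2 or 3), the diagram is a chain of 5 nodes with single edges (A_5). One simple-root ordering that puts it in standard form is (alpha_2, alpha_1, alpha_5, alpha_4, alpha_3). So the algebra is type A_5, i.e. sl(6).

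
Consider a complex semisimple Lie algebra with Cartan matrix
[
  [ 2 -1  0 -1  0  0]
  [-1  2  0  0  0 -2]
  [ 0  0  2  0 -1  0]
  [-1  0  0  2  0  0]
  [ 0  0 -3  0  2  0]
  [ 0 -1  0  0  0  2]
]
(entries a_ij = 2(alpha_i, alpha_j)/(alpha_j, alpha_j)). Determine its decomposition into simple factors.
The diagram associated to this matrix has two connected components: the simple roots {alpha_1, alpha_2, alpha_4, alpha_6} form a chain of 4 nodes with a double edge at one end; the terminal node there is the unique short simple root (B_4), and {alpha_3, alpha_5} form two nodes joined by a triple edge (G_2). A semisimple Lie algebra decomposes uniquely as the direct sum of simple ideals, one per connected component of its Dynkin diagram, so g ≅ B_4 ⊕ G_2 (dimension 36 + 14 = 50).

type B_4 + type G_2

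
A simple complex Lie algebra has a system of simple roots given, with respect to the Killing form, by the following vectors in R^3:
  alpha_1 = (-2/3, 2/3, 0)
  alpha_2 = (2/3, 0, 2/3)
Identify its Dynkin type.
Compute the Cartan integers a_ij = 2(alpha_i, alpha_j)/(alpha_j, alpha_j); the resulting 2x2 Cartan matrix is
[[2, -1], [-1, 2]].
All simple roots have the same length, so the diagram is simply laced. The associated Dynkin diagram is a chain of 2 nodes with single edges (A_2), so the type is A_2 (the algebra sl(3)).

A2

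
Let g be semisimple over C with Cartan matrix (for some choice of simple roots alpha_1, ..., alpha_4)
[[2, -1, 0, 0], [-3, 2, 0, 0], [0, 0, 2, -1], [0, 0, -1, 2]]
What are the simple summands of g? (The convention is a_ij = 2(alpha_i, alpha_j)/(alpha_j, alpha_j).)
A_2 ⊕ G_2

The diagram associated to this matrix has two connected components: the simple roots {alpha_3, alpha_4} form a chain of 2 nodes with single edges (A_2), and {alpha_1, alpha_2} form two nodes joined by a triple edge (G_2). A semisimple Lie algebra decomposes uniquely as the direct sum of simple ideals, one per connected component of its Dynkin diagram, so g ≅ A_2 ⊕ G_2 (dimension 8 + 14 = 22).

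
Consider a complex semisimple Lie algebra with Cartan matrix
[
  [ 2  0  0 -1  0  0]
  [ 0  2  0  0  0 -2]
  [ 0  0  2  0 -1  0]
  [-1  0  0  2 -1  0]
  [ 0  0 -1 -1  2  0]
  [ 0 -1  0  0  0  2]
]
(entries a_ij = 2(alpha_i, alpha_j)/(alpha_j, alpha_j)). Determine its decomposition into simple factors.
The diagram associated to this matrix has two connected components: the simple roots {alpha_1, alpha_3, alpha_4, alpha_5} form a chain of 4 nodes with single edges (A_4), and {alpha_2, alpha_6} form a chain of 2 nodes with a double edge at one end; the terminal node there is the unique short simple root (B_2). A semisimple Lie algebra decomposes uniquely as the direct sum of simple ideals, one per connected component of its Dynkin diagram, so g ≅ A_4 ⊕ B_2 (dimension 24 + 10 = 34).

A_4 (sl(5)) + B_2 (so(5))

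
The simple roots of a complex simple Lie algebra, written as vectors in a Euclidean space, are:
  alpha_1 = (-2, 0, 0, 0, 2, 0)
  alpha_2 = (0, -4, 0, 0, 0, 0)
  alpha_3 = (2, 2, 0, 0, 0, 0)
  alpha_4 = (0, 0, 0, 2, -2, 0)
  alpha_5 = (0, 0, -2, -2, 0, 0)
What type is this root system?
C5

Compute the Cartan integers a_ij = 2(alpha_i, alpha_j)/(alpha_j, alpha_j); the resulting 5x5 Cartan matrix is
[[2, 0, -1, -1, 0], [0, 2, -2, 0, 0], [-1, -1, 2, 0, 0], [-1, 0, 0, 2, -1], [0, 0, 0, -1, 2]].
The roots have two lengths (squared-length ratio 2:1); the short ones are alpha_{1,3,4,5}. The associated Dynkin diagram is a chain of 5 nodes with a double edge at one end; the terminal node there is the unique long simple root (C_5), so the type is C_5 (the algebra sp(10)).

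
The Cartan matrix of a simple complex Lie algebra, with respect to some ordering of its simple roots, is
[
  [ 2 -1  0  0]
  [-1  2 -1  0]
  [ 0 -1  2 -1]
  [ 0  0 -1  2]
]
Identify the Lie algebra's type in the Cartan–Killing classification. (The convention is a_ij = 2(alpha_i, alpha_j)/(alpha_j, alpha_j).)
The matrix has rank 4 with 2's on the diagonal. Reading the off-diagonal entries as Dynkin edges (a single edge where a_ij = a_ji = -1; a double or triple edge where a_ij * a_ji = 2 or 3), the diagram is a chain of 4 nodes with single edges (A_4). One simple-root ordering that puts it in standard form is (alpha_1, alpha_2, alpha_3, alpha_4). So the algebra is type A_4, i.e. sl(5).

A_4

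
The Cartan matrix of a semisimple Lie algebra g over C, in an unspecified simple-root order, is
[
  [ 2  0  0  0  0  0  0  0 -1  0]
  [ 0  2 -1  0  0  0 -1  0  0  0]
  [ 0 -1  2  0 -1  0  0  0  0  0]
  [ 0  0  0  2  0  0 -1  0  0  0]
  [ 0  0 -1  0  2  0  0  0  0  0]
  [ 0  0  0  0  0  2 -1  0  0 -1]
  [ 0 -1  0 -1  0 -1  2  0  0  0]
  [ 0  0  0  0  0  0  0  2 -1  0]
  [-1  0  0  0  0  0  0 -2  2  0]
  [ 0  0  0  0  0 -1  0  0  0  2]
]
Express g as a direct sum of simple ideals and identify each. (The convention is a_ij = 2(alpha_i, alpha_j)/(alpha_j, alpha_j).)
The diagram associated to this matrix has two connected components: the simple roots {alpha_1, alpha_8, alpha_9} form a chain of 3 nodes with a double edge at one end; the terminal node there is the unique short simple root (B_3), and {alpha_2, alpha_3, alpha_4, alpha_5, alpha_6, alpha_7, alpha_10} form a chain of 6 nodes with one extra node attached to the third node from one end (E_7). A semisimple Lie algebra decomposes uniquely as the direct sum of simple ideals, one per connected component of its Dynkin diagram, so g ≅ B_3 ⊕ E_7 (dimension 21 + 133 = 154).

B_3 (so(7)) + E_7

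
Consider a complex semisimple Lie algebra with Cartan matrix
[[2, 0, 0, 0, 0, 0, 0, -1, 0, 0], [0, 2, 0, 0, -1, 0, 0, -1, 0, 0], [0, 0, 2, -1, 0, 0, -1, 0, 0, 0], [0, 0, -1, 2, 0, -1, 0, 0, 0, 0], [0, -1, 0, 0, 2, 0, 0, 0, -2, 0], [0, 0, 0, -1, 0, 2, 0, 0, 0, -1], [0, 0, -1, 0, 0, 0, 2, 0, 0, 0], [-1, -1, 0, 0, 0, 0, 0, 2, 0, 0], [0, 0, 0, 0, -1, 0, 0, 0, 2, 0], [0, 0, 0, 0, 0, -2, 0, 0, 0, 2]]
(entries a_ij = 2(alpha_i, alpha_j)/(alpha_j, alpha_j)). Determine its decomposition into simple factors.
type B_5 + type C_5

The diagram associated to this matrix has two connected components: the simple roots {alpha_1, alpha_2, alpha_5, alpha_8, alpha_9} form a chain of 5 nodes with a double edge at one end; the terminal node there is the unique short simple root (B_5), and {alpha_3, alpha_4, alpha_6, alpha_7, alpha_10} form a chain of 5 nodes with a double edge at one end; the terminal node there is the unique long simple root (C_5). A semisimple Lie algebra decomposes uniquely as the direct sum of simple ideals, one per connected component of its Dynkin diagram, so g ≅ B_5 ⊕ C_5 (dimension 55 + 55 = 110).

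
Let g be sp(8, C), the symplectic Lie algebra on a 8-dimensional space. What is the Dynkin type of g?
This is sp(8), which has dimension 8(8+1)/2 = 36 and rank 8/2 = 4. In the classification of classical Lie algebras, the symplectic algebra sp(2n) has type C_n; here n = 4, so the Dynkin diagram is a chain of 4 nodes with a double edge at one end; the terminal node there is the unique long simple root (C_4). Hence the type is C_4.

C_4 (sp(8))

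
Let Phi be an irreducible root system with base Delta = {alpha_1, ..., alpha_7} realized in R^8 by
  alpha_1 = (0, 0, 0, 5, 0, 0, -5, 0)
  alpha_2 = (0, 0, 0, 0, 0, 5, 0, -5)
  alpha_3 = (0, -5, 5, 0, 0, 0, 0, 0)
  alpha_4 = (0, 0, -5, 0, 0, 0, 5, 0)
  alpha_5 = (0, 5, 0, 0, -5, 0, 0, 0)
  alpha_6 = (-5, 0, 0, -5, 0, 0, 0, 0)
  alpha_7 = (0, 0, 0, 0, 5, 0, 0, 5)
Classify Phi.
A_7 (sl(8))

Compute the Cartan integers a_ij = 2(alpha_i, alpha_j)/(alpha_j, alpha_j); the resulting 7x7 Cartan matrix is
[[2, 0, 0, -1, 0, -1, 0], [0, 2, 0, 0, 0, 0, -1], [0, 0, 2, -1, -1, 0, 0], [-1, 0, -1, 2, 0, 0, 0], [0, 0, -1, 0, 2, 0, -1], [-1, 0, 0, 0, 0, 2, 0], [0, -1, 0, 0, -1, 0, 2]].
All simple roots have the same length, so the diagram is simply laced. The associated Dynkin diagram is a chain of 7 nodes with single edges (A_7), so the type is A_7 (the algebra sl(8)).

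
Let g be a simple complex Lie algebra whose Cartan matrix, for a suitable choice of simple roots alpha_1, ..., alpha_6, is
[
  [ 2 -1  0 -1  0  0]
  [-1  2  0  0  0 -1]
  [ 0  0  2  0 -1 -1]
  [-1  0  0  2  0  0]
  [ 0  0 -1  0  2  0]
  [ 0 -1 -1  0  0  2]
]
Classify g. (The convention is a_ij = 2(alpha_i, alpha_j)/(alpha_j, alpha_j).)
The matrix has rank 6 with 2's on the diagonal. Reading the off-diagonal entries as Dynkin edges (a single edge where a_ij = a_ji = -1; a double or triple edge where a_ij * a_ji = 2 or 3), the diagram is a chain of 6 nodes with single edges (A_6). One simple-root ordering that puts it in standard form is (alpha_4, alpha_1, alpha_2, alpha_6, alpha_3, alpha_5). So the algebra is type A_6, i.e. sl(7).

A_6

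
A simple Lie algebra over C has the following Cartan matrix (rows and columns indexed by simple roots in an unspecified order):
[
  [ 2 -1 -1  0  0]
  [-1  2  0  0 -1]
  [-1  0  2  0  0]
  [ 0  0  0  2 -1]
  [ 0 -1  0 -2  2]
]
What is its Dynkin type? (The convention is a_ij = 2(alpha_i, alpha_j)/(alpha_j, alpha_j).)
The matrix has rank 5 with 2's on the diagonal. Reading the off-diagonal entries as Dynkin edges (a single edge where a_ij = a_ji = -1; a double or triple edge where a_ij * a_ji = 2 or 3), the diagram is a chain of 5 nodes with a double edge at one end; the terminal node there is the unique short simple root (B_5). One simple-root ordering that puts it in standard form is (alpha_3, alpha_1, alpha_2, alpha_5, alpha_4). So the algebra is type B_5, i.e. so(11).

type B_5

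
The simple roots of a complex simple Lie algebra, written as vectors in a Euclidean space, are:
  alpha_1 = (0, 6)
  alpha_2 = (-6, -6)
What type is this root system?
B_2

Compute the Cartan integers a_ij = 2(alpha_i, alpha_j)/(alpha_j, alpha_j); the resulting 2x2 Cartan matrix is
[[2, -1], [-2, 2]].
The roots have two lengths (squared-length ratio 2:1); the short ones are alpha_{1}. The associated Dynkin diagram is a chain of 2 nodes with a double edge at one end; the terminal node there is the unique short simple root (B_2), so the type is B_2 (the algebra so(5)).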